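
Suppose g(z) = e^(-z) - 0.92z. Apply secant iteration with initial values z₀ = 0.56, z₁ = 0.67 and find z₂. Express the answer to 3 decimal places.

g(0.56) = 0.05601, g(0.67) = -0.10469
z₂ = 0.67000 − (-0.10469)·(0.67000 − 0.56000) / (-0.10469 − 0.05601) = 0.67000 − (-0.01152)/(-0.16070) = 0.59834

0.598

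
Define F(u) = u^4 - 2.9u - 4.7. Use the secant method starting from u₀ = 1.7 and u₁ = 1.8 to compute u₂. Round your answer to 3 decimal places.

F(1.7) = -1.27790, F(1.8) = 0.57760
u₂ = 1.80000 − 0.57760·(1.80000 − 1.70000) / (0.57760 − (-1.27790)) = 1.80000 − (0.05776)/(1.85550) = 1.76887

1.769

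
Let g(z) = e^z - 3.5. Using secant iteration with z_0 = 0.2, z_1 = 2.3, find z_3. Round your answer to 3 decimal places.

g(0.2) = -2.27860, g(2.3) = 6.47418
z_2 = 2.30000 − 6.47418·(2.30000 − 0.20000) / (6.47418 − (-2.27860)) = 2.30000 − (13.59578)/(8.75278) = 0.74669
g(0.74669) = -1.39000
z_3 = 0.74669 − (-1.39000)·(0.74669 − 2.30000) / (-1.39000 − 6.47418) = 0.74669 − (2.15910)/(-7.86418) = 1.02124

1.021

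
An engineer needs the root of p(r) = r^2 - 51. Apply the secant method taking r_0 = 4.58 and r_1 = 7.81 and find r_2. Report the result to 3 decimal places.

7.003

p(4.58) = -30.02360, p(7.81) = 9.99610
r_2 = 7.81000 − 9.99610·(7.81000 − 4.58000) / (9.99610 − (-30.02360)) = 7.81000 − (32.28740)/(40.01970) = 7.00321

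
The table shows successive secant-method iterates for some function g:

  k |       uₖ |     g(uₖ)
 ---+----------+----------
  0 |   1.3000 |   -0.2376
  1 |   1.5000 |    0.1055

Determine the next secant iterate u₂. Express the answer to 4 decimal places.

u₂ = 1.5000 − 0.1055·(1.5000 − 1.3000) / (0.1055 − (-0.2376))
   = 1.5000 − (0.021100)/(0.343100) = 1.438502

1.4385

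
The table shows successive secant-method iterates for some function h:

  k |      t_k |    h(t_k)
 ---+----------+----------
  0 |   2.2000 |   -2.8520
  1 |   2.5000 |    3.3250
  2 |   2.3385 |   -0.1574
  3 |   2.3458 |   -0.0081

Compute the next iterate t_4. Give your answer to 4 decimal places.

2.3462

t_4 = 2.3458 − (-0.0081)·(2.3458 − 2.3385) / (-0.0081 − (-0.1574))
   = 2.3458 − (-0.000059)/(0.149300) = 2.346196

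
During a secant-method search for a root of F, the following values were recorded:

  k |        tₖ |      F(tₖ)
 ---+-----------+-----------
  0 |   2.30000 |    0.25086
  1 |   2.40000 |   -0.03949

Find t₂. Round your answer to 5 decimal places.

t₂ = 2.40000 − (-0.03949)·(2.40000 − 2.30000) / (-0.03949 − 0.25086)
   = 2.40000 − (-0.0039490)/(-0.2903500) = 2.3863992

2.38640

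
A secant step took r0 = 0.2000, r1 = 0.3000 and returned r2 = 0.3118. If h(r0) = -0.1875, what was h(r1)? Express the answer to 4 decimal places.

-0.0198

The secant line through (0.2000, -0.1875) and (0.3000, h(r1)) crosses zero at r2 = 0.3118.
So (0.2000, -0.1875), (0.3000, h(r1)), (0.3118, 0) are collinear:
h(r1) = -0.1875 · (0.3000 − 0.3118) / (0.2000 − 0.3118) = -0.1875 · (-0.011800)/(-0.111800) = -0.019790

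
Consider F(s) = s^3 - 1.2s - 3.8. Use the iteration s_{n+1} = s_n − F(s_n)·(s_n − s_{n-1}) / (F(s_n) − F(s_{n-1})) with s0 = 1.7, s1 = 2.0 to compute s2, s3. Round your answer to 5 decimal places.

1.80198, 1.81349

F(1.7) = -0.9270000, F(2.0) = 1.8000000
s2 = 2.0000000 − 1.8000000·(2.0000000 − 1.7000000) / (1.8000000 − (-0.9270000)) = 2.0000000 − (0.5400000)/(2.7270000) = 1.8019802
F(1.8019802) = -0.1111075
s3 = 1.8019802 − (-0.1111075)·(1.8019802 − 2.0000000) / (-0.1111075 − 1.8000000) = 1.8019802 − (0.0220015)/(-1.9111075) = 1.8134926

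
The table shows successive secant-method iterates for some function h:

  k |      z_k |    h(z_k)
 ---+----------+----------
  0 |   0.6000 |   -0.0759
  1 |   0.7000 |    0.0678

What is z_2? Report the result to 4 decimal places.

z_2 = 0.7000 − 0.0678·(0.7000 − 0.6000) / (0.0678 − (-0.0759))
   = 0.7000 − (0.006780)/(0.143700) = 0.652818

0.6528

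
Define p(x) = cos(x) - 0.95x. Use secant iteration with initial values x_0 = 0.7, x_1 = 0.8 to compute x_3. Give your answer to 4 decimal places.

p(0.7) = 0.099842, p(0.8) = -0.063293
x_2 = 0.800000 − (-0.063293)·(0.800000 − 0.700000) / (-0.063293 − 0.099842) = 0.800000 − (-0.006329)/(-0.163135) = 0.761202
p(0.761202) = 0.000865
x_3 = 0.761202 − 0.000865·(0.761202 − 0.800000) / (0.000865 − (-0.063293)) = 0.761202 − (-0.000034)/(0.064159) = 0.761725

0.7617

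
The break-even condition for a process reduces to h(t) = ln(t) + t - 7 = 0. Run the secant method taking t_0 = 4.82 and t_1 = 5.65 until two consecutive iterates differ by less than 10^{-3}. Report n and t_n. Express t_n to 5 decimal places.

n = 4, t_n = 5.32718

h(4.82) = -0.6072261, h(5.65) = 0.3816555
t_2 = 5.6500000 − 0.3816555·(0.8300000)/(0.9888816) = 5.3296643;  |Δ| = 0.3203357
h(5.3296643) = 0.0029525
t_3 = 5.3296643 − 0.0029525·(-0.3203357)/(-0.3787030) = 5.3271668;  |Δ| = 0.0024975
h(5.3271668) = -0.0000137
t_4 = 5.3271668 − (-0.0000137)·(-0.0024975)/(-0.0029662) = 5.3271783;  |Δ| = 0.0000115
|t_4 − t_3| = 0.0000115 < 10^{-3}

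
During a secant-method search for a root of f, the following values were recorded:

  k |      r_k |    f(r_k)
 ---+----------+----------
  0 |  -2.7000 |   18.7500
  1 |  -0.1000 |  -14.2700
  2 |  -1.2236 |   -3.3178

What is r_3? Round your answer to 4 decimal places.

-1.5640

r_3 = -1.2236 − (-3.3178)·(-1.2236 − (-0.1000)) / (-3.3178 − (-14.2700))
   = -1.2236 − (3.727880)/(10.952200) = -1.563977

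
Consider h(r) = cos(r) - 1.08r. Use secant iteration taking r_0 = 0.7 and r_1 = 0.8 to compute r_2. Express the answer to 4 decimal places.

0.7050

h(0.7) = 0.008842, h(0.8) = -0.167293
r_2 = 0.800000 − (-0.167293)·(0.800000 − 0.700000) / (-0.167293 − 0.008842) = 0.800000 − (-0.016729)/(-0.176135) = 0.705020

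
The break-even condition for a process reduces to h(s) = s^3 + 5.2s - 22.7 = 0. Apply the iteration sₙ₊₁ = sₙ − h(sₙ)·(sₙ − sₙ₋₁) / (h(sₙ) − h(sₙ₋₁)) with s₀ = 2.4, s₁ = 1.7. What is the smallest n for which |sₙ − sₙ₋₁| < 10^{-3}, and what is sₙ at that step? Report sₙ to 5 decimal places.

h(2.4) = 3.6040000, h(1.7) = -8.9470000
s₂ = 1.7000000 − (-8.9470000)·(-0.7000000)/(-12.5510000) = 2.1989961;  |Δ| = 0.4989961
h(2.1989961) = -0.6317903
s₃ = 2.1989961 − (-0.6317903)·(0.4989961)/(8.3152097) = 2.2369099;  |Δ| = 0.0379138
h(2.2369099) = 0.1249042
s₄ = 2.2369099 − 0.1249042·(0.0379138)/(0.7566945) = 2.2306516;  |Δ| = 0.0062583
h(2.2306516) = -0.0013207
s₅ = 2.2306516 − (-0.0013207)·(-0.0062583)/(-0.1262249) = 2.2307171;  |Δ| = 0.0000655
|s₅ − s₄| = 0.0000655 < 10^{-3}

n = 5, sₙ = 2.23072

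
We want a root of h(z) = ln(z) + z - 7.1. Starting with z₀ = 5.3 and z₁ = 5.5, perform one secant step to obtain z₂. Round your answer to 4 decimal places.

h(5.3) = -0.132293, h(5.5) = 0.104748
z₂ = 5.500000 − 0.104748·(5.500000 − 5.300000) / (0.104748 − (-0.132293)) = 5.500000 − (0.020950)/(0.237041) = 5.411620

5.4116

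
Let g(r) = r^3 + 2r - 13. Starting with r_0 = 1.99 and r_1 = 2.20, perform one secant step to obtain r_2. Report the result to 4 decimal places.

2.0651

g(1.99) = -1.139401, g(2.20) = 2.048000
r_2 = 2.200000 − 2.048000·(2.200000 − 1.990000) / (2.048000 − (-1.139401)) = 2.200000 − (0.430080)/(3.187401) = 2.065069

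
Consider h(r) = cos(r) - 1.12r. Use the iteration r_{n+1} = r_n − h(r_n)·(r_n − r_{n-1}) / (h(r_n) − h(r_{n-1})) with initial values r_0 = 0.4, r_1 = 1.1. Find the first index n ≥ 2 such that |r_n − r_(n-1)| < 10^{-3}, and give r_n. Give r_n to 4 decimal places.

n = 5, r_n = 0.6891

h(0.4) = 0.473061, h(1.1) = -0.778404
r_2 = 1.100000 − (-0.778404)·(0.700000)/(-1.251465) = 0.664604;  |Δ| = 0.435396
h(0.664604) = 0.042804
r_3 = 0.664604 − 0.042804·(-0.435396)/(0.821208) = 0.687299;  |Δ| = 0.022694
h(0.687299) = 0.003188
r_4 = 0.687299 − 0.003188·(0.022694)/(-0.039616) = 0.689125;  |Δ| = 0.001827
h(0.689125) = -0.000017
r_5 = 0.689125 − (-0.000017)·(0.001827)/(-0.003206) = 0.689115;  |Δ| = 0.000010
|r_5 − r_4| = 0.000010 < 10^{-3}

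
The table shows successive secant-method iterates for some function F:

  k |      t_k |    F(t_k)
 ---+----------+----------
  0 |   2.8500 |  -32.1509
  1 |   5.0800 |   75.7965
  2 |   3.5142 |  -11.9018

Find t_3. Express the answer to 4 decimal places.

3.7267

t_3 = 3.5142 − (-11.9018)·(3.5142 − 5.0800) / (-11.9018 − 75.7965)
   = 3.5142 − (18.635838)/(-87.698300) = 3.726699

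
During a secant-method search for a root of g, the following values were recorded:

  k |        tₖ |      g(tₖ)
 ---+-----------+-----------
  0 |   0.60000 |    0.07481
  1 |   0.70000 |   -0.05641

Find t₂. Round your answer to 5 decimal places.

0.65701

t₂ = 0.70000 − (-0.05641)·(0.70000 − 0.60000) / (-0.05641 − 0.07481)
   = 0.70000 − (-0.0056410)/(-0.1312200) = 0.6570111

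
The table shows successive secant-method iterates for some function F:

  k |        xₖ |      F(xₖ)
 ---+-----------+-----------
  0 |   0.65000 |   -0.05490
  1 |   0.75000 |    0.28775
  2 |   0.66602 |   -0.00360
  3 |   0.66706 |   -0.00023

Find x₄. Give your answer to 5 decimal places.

0.66713

x₄ = 0.66706 − (-0.00023)·(0.66706 − 0.66602) / (-0.00023 − (-0.00360))
   = 0.66706 − (-0.0000002)/(0.0033700) = 0.6671310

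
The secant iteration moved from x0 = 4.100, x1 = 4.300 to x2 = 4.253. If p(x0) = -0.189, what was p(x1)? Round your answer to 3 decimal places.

The secant line through (4.100, -0.189) and (4.300, p(x1)) crosses zero at x2 = 4.253.
So (4.100, -0.189), (4.300, p(x1)), (4.253, 0) are collinear:
p(x1) = -0.189 · (4.300 − 4.253) / (4.100 − 4.253) = -0.189 · (0.04700)/(-0.15300) = 0.05806

0.058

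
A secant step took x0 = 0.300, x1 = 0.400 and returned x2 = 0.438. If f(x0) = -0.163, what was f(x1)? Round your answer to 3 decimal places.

The secant line through (0.300, -0.163) and (0.400, f(x1)) crosses zero at x2 = 0.438.
So (0.300, -0.163), (0.400, f(x1)), (0.438, 0) are collinear:
f(x1) = -0.163 · (0.400 − 0.438) / (0.300 − 0.438) = -0.163 · (-0.03800)/(-0.13800) = -0.04488

-0.045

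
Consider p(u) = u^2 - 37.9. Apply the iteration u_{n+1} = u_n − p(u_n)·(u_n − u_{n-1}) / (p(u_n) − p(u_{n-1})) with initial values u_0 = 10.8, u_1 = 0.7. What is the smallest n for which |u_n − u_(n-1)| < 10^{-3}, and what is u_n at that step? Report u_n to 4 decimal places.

n = 8, u_n = 6.1563

p(10.8) = 78.740000, p(0.7) = -37.410000
u_2 = 0.700000 − (-37.410000)·(-10.100000)/(-116.150000) = 3.953043;  |Δ| = 3.253043
p(3.953043) = -22.273447
u_3 = 3.953043 − (-22.273447)·(3.253043)/(15.136553) = 8.739899;  |Δ| = 4.786856
p(8.739899) = 38.485836
u_4 = 8.739899 − 38.485836·(4.786856)/(60.759283) = 5.707833;  |Δ| = 3.032066
p(5.707833) = -5.320638
u_5 = 5.707833 − (-5.320638)·(-3.032066)/(-43.806474) = 6.076101;  |Δ| = 0.368268
p(6.076101) = -0.980992
u_6 = 6.076101 − (-0.980992)·(0.368268)/(4.339647) = 6.159350;  |Δ| = 0.083248
p(6.159350) = 0.037588
u_7 = 6.159350 − 0.037588·(0.083248)/(1.018579) = 6.156278;  |Δ| = 0.003072
p(6.156278) = -0.000246
u_8 = 6.156278 − (-0.000246)·(-0.003072)/(-0.037834) = 6.156298;  |Δ| = 0.000020
|u_8 − u_7| = 0.000020 < 10^{-3}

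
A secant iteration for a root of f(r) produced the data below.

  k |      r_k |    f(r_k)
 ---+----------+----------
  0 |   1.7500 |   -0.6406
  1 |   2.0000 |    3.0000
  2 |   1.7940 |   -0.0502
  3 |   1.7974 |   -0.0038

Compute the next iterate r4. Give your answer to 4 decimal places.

r4 = 1.7974 − (-0.0038)·(1.7974 − 1.7940) / (-0.0038 − (-0.0502))
   = 1.7974 − (-0.000013)/(0.046400) = 1.797678

1.7977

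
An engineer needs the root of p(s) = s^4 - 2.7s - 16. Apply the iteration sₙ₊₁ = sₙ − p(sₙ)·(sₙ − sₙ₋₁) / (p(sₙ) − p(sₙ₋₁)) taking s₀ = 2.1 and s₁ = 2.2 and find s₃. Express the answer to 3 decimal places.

2.162

p(2.1) = -2.22190, p(2.2) = 1.48560
s₂ = 2.20000 − 1.48560·(2.20000 − 2.10000) / (1.48560 − (-2.22190)) = 2.20000 − (0.14856)/(3.70750) = 2.15993
p(2.15993) = -0.06681
s₃ = 2.15993 − (-0.06681)·(2.15993 − 2.20000) / (-0.06681 − 1.48560) = 2.15993 − (0.00268)/(-1.55241) = 2.16165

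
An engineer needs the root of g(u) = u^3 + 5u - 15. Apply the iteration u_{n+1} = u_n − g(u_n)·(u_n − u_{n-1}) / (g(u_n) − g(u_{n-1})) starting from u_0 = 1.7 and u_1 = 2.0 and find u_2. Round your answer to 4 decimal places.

g(1.7) = -1.587000, g(2.0) = 3.000000
u_2 = 2.000000 − 3.000000·(2.000000 − 1.700000) / (3.000000 − (-1.587000)) = 2.000000 − (0.900000)/(4.587000) = 1.803793

1.8038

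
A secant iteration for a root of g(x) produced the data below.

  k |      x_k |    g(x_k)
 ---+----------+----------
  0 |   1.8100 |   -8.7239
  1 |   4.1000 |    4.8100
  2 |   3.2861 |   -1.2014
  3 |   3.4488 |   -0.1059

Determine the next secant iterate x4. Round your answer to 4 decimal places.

3.4645

x4 = 3.4488 − (-0.1059)·(3.4488 − 3.2861) / (-0.1059 − (-1.2014))
   = 3.4488 − (-0.017230)/(1.095500) = 3.464528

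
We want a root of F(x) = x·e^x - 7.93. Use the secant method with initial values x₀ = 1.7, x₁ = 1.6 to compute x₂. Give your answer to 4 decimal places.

F(1.7) = 1.375711, F(1.6) = -0.005148
x₂ = 1.600000 − (-0.005148)·(1.600000 − 1.700000) / (-0.005148 − 1.375711) = 1.600000 − (0.000515)/(-1.380859) = 1.600373

1.6004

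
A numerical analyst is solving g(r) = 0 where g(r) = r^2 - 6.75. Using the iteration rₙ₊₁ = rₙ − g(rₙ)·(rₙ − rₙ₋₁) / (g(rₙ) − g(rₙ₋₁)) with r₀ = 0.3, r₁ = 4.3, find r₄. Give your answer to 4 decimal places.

2.6476

g(0.3) = -6.660000, g(4.3) = 11.740000
r₂ = 4.300000 − 11.740000·(4.300000 − 0.300000) / (11.740000 − (-6.660000)) = 4.300000 − (46.960000)/(18.400000) = 1.747826
g(1.747826) = -3.695104
r₃ = 1.747826 − (-3.695104)·(1.747826 − 4.300000) / (-3.695104 − 11.740000) = 1.747826 − (9.430548)/(-15.435104) = 2.358807
g(2.358807) = -1.186031
r₄ = 2.358807 − (-1.186031)·(2.358807 − 1.747826) / (-1.186031 − (-3.695104)) = 2.358807 − (-0.724642)/(2.509073) = 2.647615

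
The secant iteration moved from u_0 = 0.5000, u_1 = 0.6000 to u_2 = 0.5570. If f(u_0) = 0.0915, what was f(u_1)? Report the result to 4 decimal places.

The secant line through (0.5000, 0.0915) and (0.6000, f(u_1)) crosses zero at u_2 = 0.5570.
So (0.5000, 0.0915), (0.6000, f(u_1)), (0.5570, 0) are collinear:
f(u_1) = 0.0915 · (0.6000 − 0.5570) / (0.5000 − 0.5570) = 0.0915 · (0.043000)/(-0.057000) = -0.069026

-0.0690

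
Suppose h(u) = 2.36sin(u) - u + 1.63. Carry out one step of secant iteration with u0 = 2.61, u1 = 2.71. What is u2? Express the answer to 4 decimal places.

2.6800

h(2.61) = 0.216300, h(2.71) = -0.092770
u2 = 2.710000 − (-0.092770)·(2.710000 − 2.610000) / (-0.092770 − 0.216300) = 2.710000 − (-0.009277)/(-0.309070) = 2.679984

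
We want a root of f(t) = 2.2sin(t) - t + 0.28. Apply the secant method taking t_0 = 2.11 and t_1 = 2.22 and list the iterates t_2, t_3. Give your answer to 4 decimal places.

f(2.11) = 0.057859, f(2.22) = -0.187556
t_2 = 2.220000 − (-0.187556)·(2.220000 − 2.110000) / (-0.187556 − 0.057859) = 2.220000 − (-0.020631)/(-0.245415) = 2.135934
f(2.135934) = 0.001999
t_3 = 2.135934 − 0.001999·(2.135934 − 2.220000) / (0.001999 − (-0.187556)) = 2.135934 − (-0.000168)/(0.189555) = 2.136820

2.1359, 2.1368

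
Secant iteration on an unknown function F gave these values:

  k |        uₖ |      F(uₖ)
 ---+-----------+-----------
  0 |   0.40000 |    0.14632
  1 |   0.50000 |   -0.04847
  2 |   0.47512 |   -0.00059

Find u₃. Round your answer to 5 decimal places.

0.47481

u₃ = 0.47512 − (-0.00059)·(0.47512 − 0.50000) / (-0.00059 − (-0.04847))
   = 0.47512 − (0.0000147)/(0.0478800) = 0.4748134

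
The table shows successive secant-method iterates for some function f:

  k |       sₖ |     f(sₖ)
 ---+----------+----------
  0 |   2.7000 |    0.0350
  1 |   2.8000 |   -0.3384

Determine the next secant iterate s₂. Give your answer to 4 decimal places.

2.7094

s₂ = 2.8000 − (-0.3384)·(2.8000 − 2.7000) / (-0.3384 − 0.0350)
   = 2.8000 − (-0.033840)/(-0.373400) = 2.709373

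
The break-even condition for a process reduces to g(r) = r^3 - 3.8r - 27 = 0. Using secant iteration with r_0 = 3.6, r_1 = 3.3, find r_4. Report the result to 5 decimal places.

3.41982

g(3.6) = 5.9760000, g(3.3) = -3.6030000
r_2 = 3.3000000 − (-3.6030000)·(3.3000000 − 3.6000000) / (-3.6030000 − 5.9760000) = 3.3000000 − (1.0809000)/(-9.5790000) = 3.4128406
g(3.4128406) = -0.2177987
r_3 = 3.4128406 − (-0.2177987)·(3.4128406 − 3.3000000) / (-0.2177987 − (-3.6030000)) = 3.4128406 − (-0.0245765)/(3.3852013) = 3.4201006
g(3.4201006) = 0.0088352
r_4 = 3.4201006 − 0.0088352·(3.4201006 − 3.4128406) / (0.0088352 − (-0.2177987)) = 3.4201006 − (0.0000641)/(0.2266339) = 3.4198176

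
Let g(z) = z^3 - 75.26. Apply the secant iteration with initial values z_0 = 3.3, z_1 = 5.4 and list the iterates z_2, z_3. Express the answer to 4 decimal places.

3.9795, 4.1636

g(3.3) = -39.323000, g(5.4) = 82.204000
z_2 = 5.400000 − 82.204000·(5.400000 − 3.300000) / (82.204000 − (-39.323000)) = 5.400000 − (172.628400)/(121.527000) = 3.979506
g(3.979506) = -12.238691
z_3 = 3.979506 − (-12.238691)·(3.979506 − 5.400000) / (-12.238691 − 82.204000) = 3.979506 − (17.384989)/(-94.442691) = 4.163586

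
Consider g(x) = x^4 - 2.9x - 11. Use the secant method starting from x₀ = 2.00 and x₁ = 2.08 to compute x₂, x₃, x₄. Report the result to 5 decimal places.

g(2.00) = -0.8000000, g(2.08) = 1.6857370
x₂ = 2.0800000 − 1.6857370·(2.0800000 − 2.0000000) / (1.6857370 − (-0.8000000)) = 2.0800000 − (0.1348590)/(2.4857370) = 2.0257469
g(2.0257469) = -0.0347188
x₃ = 2.0257469 − (-0.0347188)·(2.0257469 − 2.0800000) / (-0.0347188 − 1.6857370) = 2.0257469 − (0.0018836)/(-1.7204558) = 2.0268417
g(2.0268417) = -0.0014593
x₄ = 2.0268417 − (-0.0014593)·(2.0268417 − 2.0257469) / (-0.0014593 − (-0.0347188)) = 2.0268417 − (-0.0000016)/(0.0332596) = 2.0268898

2.02575, 2.02684, 2.02689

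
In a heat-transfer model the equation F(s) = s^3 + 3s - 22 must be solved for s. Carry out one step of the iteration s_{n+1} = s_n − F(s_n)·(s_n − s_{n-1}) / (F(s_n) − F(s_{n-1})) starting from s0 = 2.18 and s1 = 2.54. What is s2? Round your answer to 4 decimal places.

2.4383

F(2.18) = -5.099768, F(2.54) = 2.007064
s2 = 2.540000 − 2.007064·(2.540000 − 2.180000) / (2.007064 − (-5.099768)) = 2.540000 − (0.722543)/(7.106832) = 2.438331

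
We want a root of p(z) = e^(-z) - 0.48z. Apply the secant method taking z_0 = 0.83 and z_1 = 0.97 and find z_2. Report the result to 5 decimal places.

0.87245

p(0.83) = 0.0376493, p(0.97) = -0.0865170
z_2 = 0.9700000 − (-0.0865170)·(0.9700000 − 0.8300000) / (-0.0865170 − 0.0376493) = 0.9700000 − (-0.0121124)/(-0.1241662) = 0.8724503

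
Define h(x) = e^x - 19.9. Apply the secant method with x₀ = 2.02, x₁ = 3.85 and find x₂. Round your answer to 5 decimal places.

2.59336

h(2.02) = -12.3616751, h(3.85) = 27.0930632
x₂ = 3.8500000 − 27.0930632·(3.8500000 − 2.0200000) / (27.0930632 − (-12.3616751)) = 3.8500000 − (49.5803057)/(39.4547383) = 2.5933624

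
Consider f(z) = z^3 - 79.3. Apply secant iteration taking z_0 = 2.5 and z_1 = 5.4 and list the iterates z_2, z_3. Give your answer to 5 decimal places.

f(2.5) = -63.6750000, f(5.4) = 78.1640000
z_2 = 5.4000000 − 78.1640000·(5.4000000 − 2.5000000) / (78.1640000 − (-63.6750000)) = 5.4000000 − (226.6756000)/(141.8390000) = 3.8018810
f(3.8018810) = -24.3464745
z_3 = 3.8018810 − (-24.3464745)·(3.8018810 − 5.4000000) / (-24.3464745 − 78.1640000) = 3.8018810 − (38.9085633)/(-102.5104745) = 4.1814380

3.80188, 4.18144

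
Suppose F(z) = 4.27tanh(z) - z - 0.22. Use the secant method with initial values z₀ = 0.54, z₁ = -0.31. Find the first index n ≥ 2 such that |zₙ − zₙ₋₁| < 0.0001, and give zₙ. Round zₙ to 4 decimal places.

n = 5, zₙ = 0.0674

F(0.54) = 1.345059, F(-0.31) = -1.192866
z₂ = -0.310000 − (-1.192866)·(-0.850000)/(-2.537925) = 0.089514;  |Δ| = 0.399514
F(0.089514) = 0.071693
z₃ = 0.089514 − 0.071693·(0.399514)/(1.264559) = 0.066864;  |Δ| = 0.022650
F(0.066864) = -0.001780
z₄ = 0.066864 − (-0.001780)·(-0.022650)/(-0.073473) = 0.067413;  |Δ| = 0.000549
F(0.067413) = 0.000004
z₅ = 0.067413 − 0.000004·(0.000549)/(0.001784) = 0.067411;  |Δ| = 0.000001
|z₅ − z₄| = 0.000001 < 0.0001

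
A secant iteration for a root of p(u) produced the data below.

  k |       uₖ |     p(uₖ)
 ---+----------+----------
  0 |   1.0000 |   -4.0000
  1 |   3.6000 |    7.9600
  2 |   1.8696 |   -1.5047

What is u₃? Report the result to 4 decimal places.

2.1447

u₃ = 1.8696 − (-1.5047)·(1.8696 − 3.6000) / (-1.5047 − 7.9600)
   = 1.8696 − (2.603733)/(-9.464700) = 2.144699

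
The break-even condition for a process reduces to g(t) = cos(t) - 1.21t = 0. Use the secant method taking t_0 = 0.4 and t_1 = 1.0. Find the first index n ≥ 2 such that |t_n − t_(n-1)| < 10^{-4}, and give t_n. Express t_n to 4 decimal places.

g(0.4) = 0.437061, g(1.0) = -0.669698
t_2 = 1.000000 − (-0.669698)·(0.600000)/(-1.106759) = 0.636941;  |Δ| = 0.363059
g(0.636941) = 0.033220
t_3 = 0.636941 − 0.033220·(-0.363059)/(0.702918) = 0.654099;  |Δ| = 0.017158
g(0.654099) = 0.002136
t_4 = 0.654099 − 0.002136·(0.017158)/(-0.031084) = 0.655278;  |Δ| = 0.001179
g(0.655278) = -0.000009
t_5 = 0.655278 − (-0.000009)·(0.001179)/(-0.002145) = 0.655274;  |Δ| = 0.000005
|t_5 − t_4| = 0.000005 < 10^{-4}

n = 5, t_n = 0.6553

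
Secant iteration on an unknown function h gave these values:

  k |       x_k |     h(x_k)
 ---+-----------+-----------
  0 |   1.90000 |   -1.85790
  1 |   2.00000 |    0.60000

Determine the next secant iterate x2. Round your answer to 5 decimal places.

1.97559

x2 = 2.00000 − 0.60000·(2.00000 − 1.90000) / (0.60000 − (-1.85790))
   = 2.00000 − (0.0600000)/(2.4579000) = 1.9755889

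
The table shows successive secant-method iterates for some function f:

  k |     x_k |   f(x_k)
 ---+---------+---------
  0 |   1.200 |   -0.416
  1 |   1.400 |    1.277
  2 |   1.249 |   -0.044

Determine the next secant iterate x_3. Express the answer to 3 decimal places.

1.254

x_3 = 1.249 − (-0.044)·(1.249 − 1.400) / (-0.044 − 1.277)
   = 1.249 − (0.00664)/(-1.32100) = 1.25403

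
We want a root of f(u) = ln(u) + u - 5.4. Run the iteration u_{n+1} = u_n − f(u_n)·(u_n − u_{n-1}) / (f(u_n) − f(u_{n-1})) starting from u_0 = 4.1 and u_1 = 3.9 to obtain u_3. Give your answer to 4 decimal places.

4.0110

f(4.1) = 0.110987, f(3.9) = -0.139023
u_2 = 3.900000 − (-0.139023)·(3.900000 − 4.100000) / (-0.139023 − 0.110987) = 3.900000 − (0.027805)/(-0.250010) = 4.011214
f(4.011214) = 0.000308
u_3 = 4.011214 − 0.000308·(4.011214 − 3.900000) / (0.000308 − (-0.139023)) = 4.011214 − (0.000034)/(0.139332) = 4.010968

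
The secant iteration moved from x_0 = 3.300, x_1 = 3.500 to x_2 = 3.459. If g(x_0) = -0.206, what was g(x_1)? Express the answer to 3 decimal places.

The secant line through (3.300, -0.206) and (3.500, g(x_1)) crosses zero at x_2 = 3.459.
So (3.300, -0.206), (3.500, g(x_1)), (3.459, 0) are collinear:
g(x_1) = -0.206 · (3.500 − 3.459) / (3.300 − 3.459) = -0.206 · (0.04100)/(-0.15900) = 0.05312

0.053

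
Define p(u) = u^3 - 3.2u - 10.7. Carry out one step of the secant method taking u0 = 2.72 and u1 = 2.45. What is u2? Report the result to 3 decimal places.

2.677

p(2.72) = 0.71965, p(2.45) = -3.83387
u2 = 2.45000 − (-3.83387)·(2.45000 − 2.72000) / (-3.83387 − 0.71965) = 2.45000 − (1.03515)/(-4.55352) = 2.67733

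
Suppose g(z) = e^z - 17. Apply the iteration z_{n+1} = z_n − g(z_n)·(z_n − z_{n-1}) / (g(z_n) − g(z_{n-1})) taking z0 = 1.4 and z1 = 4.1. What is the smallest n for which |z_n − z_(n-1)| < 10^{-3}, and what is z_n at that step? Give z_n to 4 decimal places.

n = 8, z_n = 2.8332

g(1.4) = -12.944800, g(4.1) = 43.340288
z2 = 4.100000 − 43.340288·(2.700000)/(56.285088) = 2.020963;  |Δ| = 2.079037
g(2.020963) = -9.454412
z3 = 2.020963 − (-9.454412)·(-2.079037)/(-52.794699) = 2.393275;  |Δ| = 0.372311
g(2.393275) = -6.050711
z4 = 2.393275 − (-6.050711)·(0.372311)/(3.403701) = 3.055127;  |Δ| = 0.661853
g(3.055127) = 4.223889
z5 = 3.055127 − 4.223889·(0.661853)/(10.274600) = 2.783040;  |Δ| = 0.272088
g(2.783040) = -0.831909
z6 = 2.783040 − (-0.831909)·(-0.272088)/(-5.055798) = 2.827810;  |Δ| = 0.044771
g(2.827810) = -0.091602
z7 = 2.827810 − (-0.091602)·(0.044771)/(0.740307) = 2.833350;  |Δ| = 0.005540
g(2.833350) = 0.002326
z8 = 2.833350 − 0.002326·(0.005540)/(0.093927) = 2.833213;  |Δ| = 0.000137
|z8 − z7| = 0.000137 < 10^{-3}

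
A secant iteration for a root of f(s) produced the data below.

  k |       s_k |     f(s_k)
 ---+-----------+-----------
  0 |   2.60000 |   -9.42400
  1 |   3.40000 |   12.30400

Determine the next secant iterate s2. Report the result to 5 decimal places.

s2 = 3.40000 − 12.30400·(3.40000 − 2.60000) / (12.30400 − (-9.42400))
   = 3.40000 − (9.8432000)/(21.7280000) = 2.9469809

2.94698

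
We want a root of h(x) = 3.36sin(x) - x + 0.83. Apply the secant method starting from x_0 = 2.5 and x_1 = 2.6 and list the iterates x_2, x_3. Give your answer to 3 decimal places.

2.590, 2.590

h(2.5) = 0.34087, h(2.6) = -0.03792
x_2 = 2.60000 − (-0.03792)·(2.60000 − 2.50000) / (-0.03792 − 0.34087) = 2.60000 − (-0.00379)/(-0.37878) = 2.58999
h(2.58999) = 0.00083
x_3 = 2.58999 − 0.00083·(2.58999 − 2.60000) / (0.00083 − (-0.03792)) = 2.58999 − (-0.00001)/(0.03874) = 2.59020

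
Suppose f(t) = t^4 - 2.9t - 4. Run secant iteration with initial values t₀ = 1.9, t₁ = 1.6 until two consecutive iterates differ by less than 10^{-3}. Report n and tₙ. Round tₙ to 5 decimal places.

n = 5, tₙ = 1.73333

f(1.9) = 3.5221000, f(1.6) = -2.0864000
t₂ = 1.6000000 − (-2.0864000)·(-0.3000000)/(-5.6085000) = 1.7116020;  |Δ| = 0.1116020
f(1.7116020) = -0.3811980
t₃ = 1.7116020 − (-0.3811980)·(0.1116020)/(1.7052020) = 1.7365507;  |Δ| = 0.0249486
f(1.7365507) = 0.0578961
t₄ = 1.7365507 − 0.0578961·(0.0249486)/(0.4390942) = 1.7332611;  |Δ| = 0.0032896
f(1.7332611) = -0.0012752
t₅ = 1.7332611 − (-0.0012752)·(-0.0032896)/(-0.0591714) = 1.7333320;  |Δ| = 0.0000709
|t₅ − t₄| = 0.0000709 < 10^{-3}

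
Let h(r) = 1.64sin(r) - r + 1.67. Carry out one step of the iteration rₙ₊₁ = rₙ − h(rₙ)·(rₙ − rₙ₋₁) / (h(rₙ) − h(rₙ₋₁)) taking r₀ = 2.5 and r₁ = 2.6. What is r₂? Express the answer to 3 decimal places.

h(2.5) = 0.15149, h(2.6) = -0.08458
r₂ = 2.60000 − (-0.08458)·(2.60000 − 2.50000) / (-0.08458 − 0.15149) = 2.60000 − (-0.00846)/(-0.23607) = 2.56417

2.564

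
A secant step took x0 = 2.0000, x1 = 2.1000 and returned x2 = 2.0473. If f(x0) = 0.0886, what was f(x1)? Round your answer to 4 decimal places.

-0.0987

The secant line through (2.0000, 0.0886) and (2.1000, f(x1)) crosses zero at x2 = 2.0473.
So (2.0000, 0.0886), (2.1000, f(x1)), (2.0473, 0) are collinear:
f(x1) = 0.0886 · (2.1000 − 2.0473) / (2.0000 − 2.0473) = 0.0886 · (0.052700)/(-0.047300) = -0.098715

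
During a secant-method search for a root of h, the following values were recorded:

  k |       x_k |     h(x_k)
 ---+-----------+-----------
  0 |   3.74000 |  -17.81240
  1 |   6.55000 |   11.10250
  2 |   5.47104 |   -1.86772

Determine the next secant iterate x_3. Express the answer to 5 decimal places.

x_3 = 5.47104 − (-1.86772)·(5.47104 − 6.55000) / (-1.86772 − 11.10250)
   = 5.47104 − (2.0151952)/(-12.9702200) = 5.6264109

5.62641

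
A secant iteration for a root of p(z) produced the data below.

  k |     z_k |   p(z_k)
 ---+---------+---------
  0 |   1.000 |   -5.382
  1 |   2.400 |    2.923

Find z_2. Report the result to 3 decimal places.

1.907

z_2 = 2.400 − 2.923·(2.400 − 1.000) / (2.923 − (-5.382))
   = 2.400 − (4.09220)/(8.30500) = 1.90726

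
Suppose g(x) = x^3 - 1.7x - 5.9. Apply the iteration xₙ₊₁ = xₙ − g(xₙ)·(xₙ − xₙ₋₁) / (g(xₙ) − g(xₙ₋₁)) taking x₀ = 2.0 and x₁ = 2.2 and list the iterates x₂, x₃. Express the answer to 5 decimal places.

2.11265, 2.11772

g(2.0) = -1.3000000, g(2.2) = 1.0080000
x₂ = 2.2000000 − 1.0080000·(2.2000000 − 2.0000000) / (1.0080000 − (-1.3000000)) = 2.2000000 − (0.2016000)/(2.3080000) = 2.1126516
g(2.1126516) = -0.0621161
x₃ = 2.1126516 − (-0.0621161)·(2.1126516 − 2.2000000) / (-0.0621161 − 1.0080000) = 2.1126516 − (0.0054257)/(-1.0701161) = 2.1177219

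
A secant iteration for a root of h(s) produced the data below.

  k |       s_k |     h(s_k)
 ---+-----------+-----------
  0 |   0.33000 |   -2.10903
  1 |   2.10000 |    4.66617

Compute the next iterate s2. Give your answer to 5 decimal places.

0.88098

s2 = 2.10000 − 4.66617·(2.10000 − 0.33000) / (4.66617 − (-2.10903))
   = 2.10000 − (8.2591209)/(6.7752000) = 0.8809776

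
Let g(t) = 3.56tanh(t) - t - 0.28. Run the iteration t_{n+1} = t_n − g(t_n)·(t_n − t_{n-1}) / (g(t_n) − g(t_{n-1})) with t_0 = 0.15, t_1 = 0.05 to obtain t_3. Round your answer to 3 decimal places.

g(0.15) = 0.10003, g(0.05) = -0.15215
t_2 = 0.05000 − (-0.15215)·(0.05000 − 0.15000) / (-0.15215 − 0.10003) = 0.05000 − (0.01521)/(-0.25218) = 0.11033
g(0.11033) = 0.00087
t_3 = 0.11033 − 0.00087·(0.11033 − 0.05000) / (0.00087 − (-0.15215)) = 0.11033 − (0.00005)/(0.15302) = 0.10999

0.110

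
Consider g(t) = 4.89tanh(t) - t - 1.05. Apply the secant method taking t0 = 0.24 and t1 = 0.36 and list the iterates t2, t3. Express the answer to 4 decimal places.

g(0.24) = -0.138426, g(0.36) = 0.278097
t2 = 0.360000 − 0.278097·(0.360000 − 0.240000) / (0.278097 − (-0.138426)) = 0.360000 − (0.033372)/(0.416522) = 0.279880
g(0.279880) = 0.004084
t3 = 0.279880 − 0.004084·(0.279880 − 0.360000) / (0.004084 − 0.278097) = 0.279880 − (-0.000327)/(-0.274012) = 0.278686

0.2799, 0.2787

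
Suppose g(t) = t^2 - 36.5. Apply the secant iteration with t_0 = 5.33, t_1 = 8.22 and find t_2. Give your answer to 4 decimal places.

5.9271

g(5.33) = -8.091100, g(8.22) = 31.068400
t_2 = 8.220000 − 31.068400·(8.220000 − 5.330000) / (31.068400 − (-8.091100)) = 8.220000 − (89.787676)/(39.159500) = 5.927129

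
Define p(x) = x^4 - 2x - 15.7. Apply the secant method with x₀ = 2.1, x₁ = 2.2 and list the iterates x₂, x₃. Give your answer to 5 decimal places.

2.11196, 2.11272

p(2.1) = -0.4519000, p(2.2) = 3.3256000
x₂ = 2.2000000 − 3.3256000·(2.2000000 − 2.1000000) / (3.3256000 − (-0.4519000)) = 2.2000000 − (0.3325600)/(3.7775000) = 2.1119629
p(2.1119629) = -0.0288696
x₃ = 2.1119629 − (-0.0288696)·(2.1119629 − 2.2000000) / (-0.0288696 − 3.3256000) = 2.1119629 − (0.0025416)/(-3.3544696) = 2.1127206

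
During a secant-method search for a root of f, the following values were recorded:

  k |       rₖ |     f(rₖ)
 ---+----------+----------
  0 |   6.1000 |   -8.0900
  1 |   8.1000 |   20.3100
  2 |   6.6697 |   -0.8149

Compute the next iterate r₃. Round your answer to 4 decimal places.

r₃ = 6.6697 − (-0.8149)·(6.6697 − 8.1000) / (-0.8149 − 20.3100)
   = 6.6697 − (1.165551)/(-21.124900) = 6.724874

6.7249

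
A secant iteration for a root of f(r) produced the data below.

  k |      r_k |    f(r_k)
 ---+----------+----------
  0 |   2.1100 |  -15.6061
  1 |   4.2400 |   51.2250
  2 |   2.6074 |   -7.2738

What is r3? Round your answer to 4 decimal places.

r3 = 2.6074 − (-7.2738)·(2.6074 − 4.2400) / (-7.2738 − 51.2250)
   = 2.6074 − (11.875206)/(-58.498800) = 2.810399

2.8104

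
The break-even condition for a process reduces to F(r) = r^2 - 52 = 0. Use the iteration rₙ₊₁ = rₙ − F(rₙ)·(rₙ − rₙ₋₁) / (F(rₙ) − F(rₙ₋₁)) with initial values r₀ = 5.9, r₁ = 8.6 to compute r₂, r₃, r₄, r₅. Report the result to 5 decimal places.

7.08552, 7.19998, 7.21120, 7.21110

F(5.9) = -17.1900000, F(8.6) = 21.9600000
r₂ = 8.6000000 − 21.9600000·(8.6000000 − 5.9000000) / (21.9600000 − (-17.1900000)) = 8.6000000 − (59.2920000)/(39.1500000) = 7.0855172
F(7.0855172) = -1.7954454
r₃ = 7.0855172 − (-1.7954454)·(7.0855172 − 8.6000000) / (-1.7954454 − 21.9600000) = 7.0855172 − (2.7191711)/(-23.7554454) = 7.1999824
F(7.1999824) = -0.1602533
r₄ = 7.1999824 − (-0.1602533)·(7.1999824 − 7.0855172) / (-0.1602533 − (-1.7954454)) = 7.1999824 − (-0.0183434)/(1.6351922) = 7.2112003
F(7.2112003) = 0.0014099
r₅ = 7.2112003 − 0.0014099·(7.2112003 − 7.1999824) / (0.0014099 − (-0.1602533)) = 7.2112003 − (0.0000158)/(0.1616632) = 7.2111025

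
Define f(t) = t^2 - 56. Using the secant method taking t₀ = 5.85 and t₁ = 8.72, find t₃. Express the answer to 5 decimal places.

7.47264

f(5.85) = -21.7775000, f(8.72) = 20.0384000
t₂ = 8.7200000 − 20.0384000·(8.7200000 − 5.8500000) / (20.0384000 − (-21.7775000)) = 8.7200000 − (57.5102080)/(41.8159000) = 7.3446809
f(7.3446809) = -2.0556632
t₃ = 7.3446809 − (-2.0556632)·(7.3446809 − 8.7200000) / (-2.0556632 − 20.0384000) = 7.3446809 − (2.8271930)/(-22.0940632) = 7.4726425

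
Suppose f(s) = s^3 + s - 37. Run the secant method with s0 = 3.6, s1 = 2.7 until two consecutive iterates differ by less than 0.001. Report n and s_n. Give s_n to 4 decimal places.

n = 5, s_n = 3.2322

f(3.6) = 13.256000, f(2.7) = -14.617000
s2 = 2.700000 − (-14.617000)·(-0.900000)/(-27.873000) = 3.171973;  |Δ| = 0.471973
f(3.171973) = -1.913501
s3 = 3.171973 − (-1.913501)·(0.471973)/(12.703499) = 3.243065;  |Δ| = 0.071092
f(3.243065) = 0.351911
s4 = 3.243065 − 0.351911·(0.071092)/(2.265412) = 3.232022;  |Δ| = 0.011044
f(3.232022) = -0.006397
s5 = 3.232022 − (-0.006397)·(-0.011044)/(-0.358309) = 3.232219;  |Δ| = 0.000197
|s5 − s4| = 0.000197 < 0.001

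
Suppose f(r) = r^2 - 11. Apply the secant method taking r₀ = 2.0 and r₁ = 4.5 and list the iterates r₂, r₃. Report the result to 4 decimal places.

f(2.0) = -7.000000, f(4.5) = 9.250000
r₂ = 4.500000 − 9.250000·(4.500000 − 2.000000) / (9.250000 − (-7.000000)) = 4.500000 − (23.125000)/(16.250000) = 3.076923
f(3.076923) = -1.532544
r₃ = 3.076923 − (-1.532544)·(3.076923 − 4.500000) / (-1.532544 − 9.250000) = 3.076923 − (2.180929)/(-10.782544) = 3.279188

3.0769, 3.2792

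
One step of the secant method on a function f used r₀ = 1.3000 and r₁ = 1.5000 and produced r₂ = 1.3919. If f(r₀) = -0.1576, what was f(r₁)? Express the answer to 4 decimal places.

The secant line through (1.3000, -0.1576) and (1.5000, f(r₁)) crosses zero at r₂ = 1.3919.
So (1.3000, -0.1576), (1.5000, f(r₁)), (1.3919, 0) are collinear:
f(r₁) = -0.1576 · (1.5000 − 1.3919) / (1.3000 − 1.3919) = -0.1576 · (0.108100)/(-0.091900) = 0.185382

0.1854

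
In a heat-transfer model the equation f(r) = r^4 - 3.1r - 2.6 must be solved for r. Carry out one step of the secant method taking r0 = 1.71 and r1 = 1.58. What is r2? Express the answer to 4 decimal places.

f(1.71) = 0.649361, f(1.58) = -1.265987
r2 = 1.580000 − (-1.265987)·(1.580000 − 1.710000) / (-1.265987 − 0.649361) = 1.580000 − (0.164578)/(-1.915348) = 1.665926

1.6659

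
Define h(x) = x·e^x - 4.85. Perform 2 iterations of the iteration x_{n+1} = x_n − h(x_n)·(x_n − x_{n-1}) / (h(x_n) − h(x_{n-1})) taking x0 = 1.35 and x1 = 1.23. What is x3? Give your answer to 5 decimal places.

1.30954

h(1.35) = 0.3575245, h(1.23) = -0.6418877
x2 = 1.2300000 − (-0.6418877)·(1.2300000 − 1.3500000) / (-0.6418877 − 0.3575245) = 1.2300000 − (0.0770265)/(-0.9994121) = 1.3070718
h(1.3070718) = -0.0199288
x3 = 1.3070718 − (-0.0199288)·(1.3070718 − 1.2300000) / (-0.0199288 − (-0.6418877)) = 1.3070718 − (-0.0015359)/(0.6219589) = 1.3095414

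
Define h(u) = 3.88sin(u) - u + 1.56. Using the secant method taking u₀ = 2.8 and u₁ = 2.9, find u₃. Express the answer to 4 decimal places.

2.8128

h(2.8) = 0.059754, h(2.9) = -0.411713
u₂ = 2.900000 − (-0.411713)·(2.900000 − 2.800000) / (-0.411713 − 0.059754) = 2.900000 − (-0.041171)/(-0.471467) = 2.812674
h(2.812674) = 0.000643
u₃ = 2.812674 − 0.000643·(2.812674 − 2.900000) / (0.000643 − (-0.411713)) = 2.812674 − (-0.000056)/(0.412355) = 2.812810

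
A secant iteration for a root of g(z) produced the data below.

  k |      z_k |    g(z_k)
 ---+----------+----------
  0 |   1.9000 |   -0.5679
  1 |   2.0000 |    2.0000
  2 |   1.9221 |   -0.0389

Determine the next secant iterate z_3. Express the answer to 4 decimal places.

z_3 = 1.9221 − (-0.0389)·(1.9221 − 2.0000) / (-0.0389 − 2.0000)
   = 1.9221 − (0.003030)/(-2.038900) = 1.923586

1.9236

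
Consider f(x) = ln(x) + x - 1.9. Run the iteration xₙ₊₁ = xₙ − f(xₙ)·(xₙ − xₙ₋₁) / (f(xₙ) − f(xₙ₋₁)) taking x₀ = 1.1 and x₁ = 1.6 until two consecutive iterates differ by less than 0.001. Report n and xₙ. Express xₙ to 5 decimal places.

f(1.1) = -0.7046898, f(1.6) = 0.1700036
x₂ = 1.6000000 − 0.1700036·(0.5000000)/(0.8746934) = 1.5028210;  |Δ| = 0.0971790
f(1.5028210) = 0.0101650
x₃ = 1.5028210 − 0.0101650·(-0.0971790)/(-0.1598386) = 1.4966409;  |Δ| = 0.0061802
f(1.4966409) = -0.0001360
x₄ = 1.4966409 − (-0.0001360)·(-0.0061802)/(-0.0103010) = 1.4967224;  |Δ| = 0.0000816
|x₄ − x₃| = 0.0000816 < 0.001

n = 4, xₙ = 1.49672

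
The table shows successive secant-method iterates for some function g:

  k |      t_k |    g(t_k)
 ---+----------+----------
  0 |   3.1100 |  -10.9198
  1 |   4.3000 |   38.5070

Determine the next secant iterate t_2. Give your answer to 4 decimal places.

3.3729

t_2 = 4.3000 − 38.5070·(4.3000 − 3.1100) / (38.5070 − (-10.9198))
   = 4.3000 − (45.823330)/(49.426800) = 3.372905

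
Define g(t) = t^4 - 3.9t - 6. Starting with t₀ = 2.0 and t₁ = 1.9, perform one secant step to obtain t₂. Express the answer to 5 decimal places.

1.91466

g(2.0) = 2.2000000, g(1.9) = -0.3779000
t₂ = 1.9000000 − (-0.3779000)·(1.9000000 − 2.0000000) / (-0.3779000 − 2.2000000) = 1.9000000 − (0.0377900)/(-2.5779000) = 1.9146592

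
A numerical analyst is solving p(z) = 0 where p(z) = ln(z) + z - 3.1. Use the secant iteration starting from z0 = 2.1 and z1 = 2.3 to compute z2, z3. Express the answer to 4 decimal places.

p(2.1) = -0.258063, p(2.3) = 0.032909
z2 = 2.300000 − 0.032909·(2.300000 − 2.100000) / (0.032909 − (-0.258063)) = 2.300000 − (0.006582)/(0.290972) = 2.277380
p(2.277380) = 0.000405
z3 = 2.277380 − 0.000405·(2.277380 − 2.300000) / (0.000405 − 0.032909) = 2.277380 − (-0.000009)/(-0.032504) = 2.277098

2.2774, 2.2771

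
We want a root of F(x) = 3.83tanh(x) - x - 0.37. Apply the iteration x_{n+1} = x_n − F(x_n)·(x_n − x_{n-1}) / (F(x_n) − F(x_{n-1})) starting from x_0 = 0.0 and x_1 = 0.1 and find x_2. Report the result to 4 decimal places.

F(0.0) = -0.370000, F(0.1) = -0.088272
x_2 = 0.100000 − (-0.088272)·(0.100000 − 0.000000) / (-0.088272 − (-0.370000)) = 0.100000 − (-0.008827)/(0.281728) = 0.131332

0.1313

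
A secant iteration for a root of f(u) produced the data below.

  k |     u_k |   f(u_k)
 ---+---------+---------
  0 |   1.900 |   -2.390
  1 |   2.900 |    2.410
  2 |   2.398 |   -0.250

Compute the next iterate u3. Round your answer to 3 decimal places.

u3 = 2.398 − (-0.250)·(2.398 − 2.900) / (-0.250 − 2.410)
   = 2.398 − (0.12550)/(-2.66000) = 2.44518

2.445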